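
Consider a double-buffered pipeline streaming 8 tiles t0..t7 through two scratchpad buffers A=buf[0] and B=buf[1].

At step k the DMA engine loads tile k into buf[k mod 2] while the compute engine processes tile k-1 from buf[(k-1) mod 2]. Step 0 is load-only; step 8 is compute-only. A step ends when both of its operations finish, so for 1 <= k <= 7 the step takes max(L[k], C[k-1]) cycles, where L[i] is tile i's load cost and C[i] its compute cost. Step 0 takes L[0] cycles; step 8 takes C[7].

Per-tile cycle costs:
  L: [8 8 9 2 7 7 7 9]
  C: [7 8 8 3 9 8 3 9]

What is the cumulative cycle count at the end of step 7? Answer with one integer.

  0. 8=8c; end=8; A:t0 B:-
  1. max(8,7)=8c; end=16; A:t0 B:t1
  2. max(9,8)=9c; end=25; A:t2 B:t1
  3. max(2,8)=8c; end=33; A:t2 B:t3
  4. max(7,3)=7c; end=40; A:t4 B:t3
  5. max(7,9)=9c; end=49; A:t4 B:t5
  6. max(7,8)=8c; end=57; A:t6 B:t5
  7. max(9,3)=9c; end=66; A:t6 B:t7
  8. 9=9c; end=75; A:t6 B:t7

end_cycle[7] = 66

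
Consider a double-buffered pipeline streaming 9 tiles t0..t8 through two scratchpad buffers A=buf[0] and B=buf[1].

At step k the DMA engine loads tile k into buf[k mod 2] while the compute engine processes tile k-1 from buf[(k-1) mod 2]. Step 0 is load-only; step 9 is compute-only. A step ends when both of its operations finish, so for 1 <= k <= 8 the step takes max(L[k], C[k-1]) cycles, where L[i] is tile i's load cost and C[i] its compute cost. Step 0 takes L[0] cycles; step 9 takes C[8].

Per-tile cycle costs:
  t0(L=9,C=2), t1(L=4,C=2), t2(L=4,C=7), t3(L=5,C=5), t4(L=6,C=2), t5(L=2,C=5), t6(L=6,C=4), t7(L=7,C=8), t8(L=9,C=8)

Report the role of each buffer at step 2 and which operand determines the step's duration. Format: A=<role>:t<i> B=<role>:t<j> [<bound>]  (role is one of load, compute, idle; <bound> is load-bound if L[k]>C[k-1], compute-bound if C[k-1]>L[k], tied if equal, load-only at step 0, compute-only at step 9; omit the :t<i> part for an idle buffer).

step 2: A=load:t2 B=compute:t1 [load-bound]

step 0: L[0]=9 → dur=9, Σ=9 | A=load:t0 B=idle [load-only]
step 1: L[1]=4 C[0]=2 → dur=4, Σ=13 | A=compute:t0 B=load:t1 [load-bound]
step 2: L[2]=4 C[1]=2 → dur=4, Σ=17 | A=load:t2 B=compute:t1 [load-bound]
step 3: L[3]=5 C[2]=7 → dur=7, Σ=24 | A=compute:t2 B=load:t3 [compute-bound]
step 4: L[4]=6 C[3]=5 → dur=6, Σ=30 | A=load:t4 B=compute:t3 [load-bound]
step 5: L[5]=2 C[4]=2 → dur=2, Σ=32 | A=compute:t4 B=load:t5 [tied]
step 6: L[6]=6 C[5]=5 → dur=6, Σ=38 | A=load:t6 B=compute:t5 [load-bound]
step 7: L[7]=7 C[6]=4 → dur=7, Σ=45 | A=compute:t6 B=load:t7 [load-bound]
step 8: L[8]=9 C[7]=8 → dur=9, Σ=54 | A=load:t8 B=compute:t7 [load-bound]
step 9: C[8]=8 → dur=8, Σ=62 | A=compute:t8 B=idle [compute-only]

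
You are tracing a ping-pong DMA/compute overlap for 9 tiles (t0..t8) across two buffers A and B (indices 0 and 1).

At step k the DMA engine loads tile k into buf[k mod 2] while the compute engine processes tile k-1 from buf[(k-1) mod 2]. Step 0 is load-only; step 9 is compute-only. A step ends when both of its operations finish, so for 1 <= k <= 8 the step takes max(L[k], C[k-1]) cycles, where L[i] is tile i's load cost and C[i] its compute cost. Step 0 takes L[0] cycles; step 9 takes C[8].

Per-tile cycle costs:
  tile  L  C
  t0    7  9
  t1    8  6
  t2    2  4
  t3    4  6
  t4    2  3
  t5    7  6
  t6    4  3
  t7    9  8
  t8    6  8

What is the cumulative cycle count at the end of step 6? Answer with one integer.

  0. 7=7c; end=7; A:t0 B:-
  1. max(8,9)=9c; end=16; A:t0 B:t1
  2. max(2,6)=6c; end=22; A:t2 B:t1
  3. max(4,4)=4c; end=26; A:t2 B:t3
  4. max(2,6)=6c; end=32; A:t4 B:t3
  5. max(7,3)=7c; end=39; A:t4 B:t5
  6. max(4,6)=6c; end=45; A:t6 B:t5
  7. max(9,3)=9c; end=54; A:t6 B:t7
  8. max(6,8)=8c; end=62; A:t8 B:t7
  9. 8=8c; end=70; A:t8 B:t7

end_cycle[6] = 45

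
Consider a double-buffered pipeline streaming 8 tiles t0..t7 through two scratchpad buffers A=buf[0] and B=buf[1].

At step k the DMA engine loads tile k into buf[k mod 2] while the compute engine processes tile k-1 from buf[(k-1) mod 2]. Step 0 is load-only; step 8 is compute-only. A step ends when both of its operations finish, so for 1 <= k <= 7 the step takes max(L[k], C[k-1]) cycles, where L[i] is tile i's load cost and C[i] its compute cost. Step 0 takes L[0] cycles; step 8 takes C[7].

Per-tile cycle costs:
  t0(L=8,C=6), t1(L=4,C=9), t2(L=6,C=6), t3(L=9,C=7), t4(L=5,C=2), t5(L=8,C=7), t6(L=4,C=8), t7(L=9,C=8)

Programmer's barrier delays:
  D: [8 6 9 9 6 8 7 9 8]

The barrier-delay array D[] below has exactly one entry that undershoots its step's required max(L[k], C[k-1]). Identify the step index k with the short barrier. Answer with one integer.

[0] required=L[0]=8=8 vs D=8 ok
[1] required=max(L[1]=4,C[0]=6)=6 vs D=6 ok
[2] required=max(L[2]=6,C[1]=9)=9 vs D=9 ok
[3] required=max(L[3]=9,C[2]=6)=9 vs D=9 ok
[4] required=max(L[4]=5,C[3]=7)=7 vs D=6 SHORT
[5] required=max(L[5]=8,C[4]=2)=8 vs D=8 ok
[6] required=max(L[6]=4,C[5]=7)=7 vs D=7 ok
[7] required=max(L[7]=9,C[6]=8)=9 vs D=9 ok
[8] required=C[7]=8=8 vs D=8 ok

hazard at step 4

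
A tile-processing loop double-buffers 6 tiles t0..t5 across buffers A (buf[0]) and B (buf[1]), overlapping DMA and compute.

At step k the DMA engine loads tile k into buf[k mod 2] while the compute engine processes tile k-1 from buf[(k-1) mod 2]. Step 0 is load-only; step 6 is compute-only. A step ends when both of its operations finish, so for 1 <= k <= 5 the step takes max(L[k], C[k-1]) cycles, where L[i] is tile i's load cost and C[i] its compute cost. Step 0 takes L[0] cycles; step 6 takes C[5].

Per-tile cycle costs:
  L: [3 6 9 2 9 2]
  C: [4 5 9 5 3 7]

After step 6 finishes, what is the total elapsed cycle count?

end_cycle[6] = 46

k=0 load=t0/3c comp=- wait=3 total=3
k=1 load=t1/6c comp=t0/4c wait=6 total=9
k=2 load=t2/9c comp=t1/5c wait=9 total=18
k=3 load=t3/2c comp=t2/9c wait=9 total=27
k=4 load=t4/9c comp=t3/5c wait=9 total=36
k=5 load=t5/2c comp=t4/3c wait=3 total=39
k=6 load=- comp=t5/7c wait=7 total=46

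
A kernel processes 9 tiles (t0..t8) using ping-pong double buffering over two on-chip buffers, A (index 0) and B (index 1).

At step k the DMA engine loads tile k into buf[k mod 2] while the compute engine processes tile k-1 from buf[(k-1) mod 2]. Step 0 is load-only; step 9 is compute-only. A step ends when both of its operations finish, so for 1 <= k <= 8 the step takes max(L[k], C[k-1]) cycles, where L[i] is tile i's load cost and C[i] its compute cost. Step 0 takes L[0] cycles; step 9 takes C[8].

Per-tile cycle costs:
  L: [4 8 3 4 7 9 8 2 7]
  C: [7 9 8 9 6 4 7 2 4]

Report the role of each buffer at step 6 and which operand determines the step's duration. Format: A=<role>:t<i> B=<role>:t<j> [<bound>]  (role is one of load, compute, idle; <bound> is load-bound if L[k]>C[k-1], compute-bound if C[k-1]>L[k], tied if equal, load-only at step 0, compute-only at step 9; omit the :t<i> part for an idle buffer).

step 6: A=load:t6 B=compute:t5 [load-bound]

step 0: L[0]=4 → dur=4, Σ=4 | A=load:t0 B=idle [load-only]
step 1: L[1]=8 C[0]=7 → dur=8, Σ=12 | A=compute:t0 B=load:t1 [load-bound]
step 2: L[2]=3 C[1]=9 → dur=9, Σ=21 | A=load:t2 B=compute:t1 [compute-bound]
step 3: L[3]=4 C[2]=8 → dur=8, Σ=29 | A=compute:t2 B=load:t3 [compute-bound]
step 4: L[4]=7 C[3]=9 → dur=9, Σ=38 | A=load:t4 B=compute:t3 [compute-bound]
step 5: L[5]=9 C[4]=6 → dur=9, Σ=47 | A=compute:t4 B=load:t5 [load-bound]
step 6: L[6]=8 C[5]=4 → dur=8, Σ=55 | A=load:t6 B=compute:t5 [load-bound]
step 7: L[7]=2 C[6]=7 → dur=7, Σ=62 | A=compute:t6 B=load:t7 [compute-bound]
step 8: L[8]=7 C[7]=2 → dur=7, Σ=69 | A=load:t8 B=compute:t7 [load-bound]
step 9: C[8]=4 → dur=4, Σ=73 | A=compute:t8 B=idle [compute-only]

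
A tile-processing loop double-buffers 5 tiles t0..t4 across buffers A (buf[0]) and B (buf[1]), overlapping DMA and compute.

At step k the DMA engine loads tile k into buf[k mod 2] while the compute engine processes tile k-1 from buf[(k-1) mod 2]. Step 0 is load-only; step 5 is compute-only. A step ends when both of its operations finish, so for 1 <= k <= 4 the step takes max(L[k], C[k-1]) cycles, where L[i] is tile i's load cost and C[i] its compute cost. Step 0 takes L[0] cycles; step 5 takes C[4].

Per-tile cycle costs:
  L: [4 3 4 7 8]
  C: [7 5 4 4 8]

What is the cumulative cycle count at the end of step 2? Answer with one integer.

end_cycle[2] = 16

k=0 load=t0/4c comp=- wait=4 total=4
k=1 load=t1/3c comp=t0/7c wait=7 total=11
k=2 load=t2/4c comp=t1/5c wait=5 total=16
k=3 load=t3/7c comp=t2/4c wait=7 total=23
k=4 load=t4/8c comp=t3/4c wait=8 total=31
k=5 load=- comp=t4/8c wait=8 total=39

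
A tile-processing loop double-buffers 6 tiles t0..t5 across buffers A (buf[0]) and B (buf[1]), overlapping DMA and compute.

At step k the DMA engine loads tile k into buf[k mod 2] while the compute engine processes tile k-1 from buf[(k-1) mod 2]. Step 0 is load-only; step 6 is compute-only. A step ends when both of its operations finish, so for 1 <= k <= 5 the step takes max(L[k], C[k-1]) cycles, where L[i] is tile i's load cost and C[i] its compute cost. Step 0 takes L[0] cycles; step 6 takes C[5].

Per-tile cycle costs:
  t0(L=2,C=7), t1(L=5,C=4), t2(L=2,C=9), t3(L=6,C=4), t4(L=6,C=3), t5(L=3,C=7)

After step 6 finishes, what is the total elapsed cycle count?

end_cycle[6] = 38

[0] DMA t0→A (2c) ∥ CU idle ⇒ 2c, clock 2
[1] DMA t1→B (5c) ∥ CU A:t0 (7c) ⇒ 7c, clock 9
[2] DMA t2→A (2c) ∥ CU B:t1 (4c) ⇒ 4c, clock 13
[3] DMA t3→B (6c) ∥ CU A:t2 (9c) ⇒ 9c, clock 22
[4] DMA t4→A (6c) ∥ CU B:t3 (4c) ⇒ 6c, clock 28
[5] DMA t5→B (3c) ∥ CU A:t4 (3c) ⇒ 3c, clock 31
[6] DMA idle ∥ CU B:t5 (7c) ⇒ 7c, clock 38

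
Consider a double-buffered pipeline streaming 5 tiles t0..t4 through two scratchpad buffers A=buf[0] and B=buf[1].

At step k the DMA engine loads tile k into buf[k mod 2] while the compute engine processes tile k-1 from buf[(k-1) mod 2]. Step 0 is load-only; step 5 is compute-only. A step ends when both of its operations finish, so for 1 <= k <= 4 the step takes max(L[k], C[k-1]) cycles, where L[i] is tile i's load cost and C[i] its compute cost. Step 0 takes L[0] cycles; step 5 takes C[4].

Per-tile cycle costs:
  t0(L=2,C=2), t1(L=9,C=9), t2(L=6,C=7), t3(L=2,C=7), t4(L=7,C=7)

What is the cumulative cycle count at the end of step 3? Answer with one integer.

end_cycle[3] = 27

k=0 load=t0/2c comp=- wait=2 total=2
k=1 load=t1/9c comp=t0/2c wait=9 total=11
k=2 load=t2/6c comp=t1/9c wait=9 total=20
k=3 load=t3/2c comp=t2/7c wait=7 total=27
k=4 load=t4/7c comp=t3/7c wait=7 total=34
k=5 load=- comp=t4/7c wait=7 total=41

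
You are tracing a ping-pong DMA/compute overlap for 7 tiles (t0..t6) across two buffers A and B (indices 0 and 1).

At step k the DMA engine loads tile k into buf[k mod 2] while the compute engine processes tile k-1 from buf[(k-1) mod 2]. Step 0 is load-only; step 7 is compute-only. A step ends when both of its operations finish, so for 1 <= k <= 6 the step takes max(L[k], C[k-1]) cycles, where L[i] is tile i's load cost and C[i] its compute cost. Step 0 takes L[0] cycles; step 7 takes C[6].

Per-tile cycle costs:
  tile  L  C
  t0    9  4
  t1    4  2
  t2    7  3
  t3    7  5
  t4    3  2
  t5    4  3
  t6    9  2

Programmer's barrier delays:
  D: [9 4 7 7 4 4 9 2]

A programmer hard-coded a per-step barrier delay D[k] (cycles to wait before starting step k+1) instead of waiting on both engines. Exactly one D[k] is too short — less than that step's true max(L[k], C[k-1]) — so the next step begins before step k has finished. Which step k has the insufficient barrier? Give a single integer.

hazard at step 4

[0] required=L[0]=9=9 vs D=9 ok
[1] required=max(L[1]=4,C[0]=4)=4 vs D=4 ok
[2] required=max(L[2]=7,C[1]=2)=7 vs D=7 ok
[3] required=max(L[3]=7,C[2]=3)=7 vs D=7 ok
[4] required=max(L[4]=3,C[3]=5)=5 vs D=4 SHORT
[5] required=max(L[5]=4,C[4]=2)=4 vs D=4 ok
[6] required=max(L[6]=9,C[5]=3)=9 vs D=9 ok
[7] required=C[6]=2=2 vs D=2 ok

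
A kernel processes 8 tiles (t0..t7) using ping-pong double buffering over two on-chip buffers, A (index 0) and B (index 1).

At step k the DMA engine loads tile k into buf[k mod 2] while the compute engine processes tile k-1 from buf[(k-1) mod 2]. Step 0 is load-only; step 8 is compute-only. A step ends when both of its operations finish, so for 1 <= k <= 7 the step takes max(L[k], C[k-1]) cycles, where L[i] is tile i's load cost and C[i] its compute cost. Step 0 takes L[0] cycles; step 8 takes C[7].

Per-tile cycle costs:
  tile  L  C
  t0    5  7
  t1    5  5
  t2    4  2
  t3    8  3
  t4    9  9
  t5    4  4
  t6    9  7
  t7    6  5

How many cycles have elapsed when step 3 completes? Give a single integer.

step 0: L[0]=5 → dur=5, Σ=5 | A=load:t0 B=idle [load-only]
step 1: L[1]=5 C[0]=7 → dur=7, Σ=12 | A=compute:t0 B=load:t1 [compute-bound]
step 2: L[2]=4 C[1]=5 → dur=5, Σ=17 | A=load:t2 B=compute:t1 [compute-bound]
step 3: L[3]=8 C[2]=2 → dur=8, Σ=25 | A=compute:t2 B=load:t3 [load-bound]
step 4: L[4]=9 C[3]=3 → dur=9, Σ=34 | A=load:t4 B=compute:t3 [load-bound]
step 5: L[5]=4 C[4]=9 → dur=9, Σ=43 | A=compute:t4 B=load:t5 [compute-bound]
step 6: L[6]=9 C[5]=4 → dur=9, Σ=52 | A=load:t6 B=compute:t5 [load-bound]
step 7: L[7]=6 C[6]=7 → dur=7, Σ=59 | A=compute:t6 B=load:t7 [compute-bound]
step 8: C[7]=5 → dur=5, Σ=64 | A=idle B=compute:t7 [compute-only]

end_cycle[3] = 25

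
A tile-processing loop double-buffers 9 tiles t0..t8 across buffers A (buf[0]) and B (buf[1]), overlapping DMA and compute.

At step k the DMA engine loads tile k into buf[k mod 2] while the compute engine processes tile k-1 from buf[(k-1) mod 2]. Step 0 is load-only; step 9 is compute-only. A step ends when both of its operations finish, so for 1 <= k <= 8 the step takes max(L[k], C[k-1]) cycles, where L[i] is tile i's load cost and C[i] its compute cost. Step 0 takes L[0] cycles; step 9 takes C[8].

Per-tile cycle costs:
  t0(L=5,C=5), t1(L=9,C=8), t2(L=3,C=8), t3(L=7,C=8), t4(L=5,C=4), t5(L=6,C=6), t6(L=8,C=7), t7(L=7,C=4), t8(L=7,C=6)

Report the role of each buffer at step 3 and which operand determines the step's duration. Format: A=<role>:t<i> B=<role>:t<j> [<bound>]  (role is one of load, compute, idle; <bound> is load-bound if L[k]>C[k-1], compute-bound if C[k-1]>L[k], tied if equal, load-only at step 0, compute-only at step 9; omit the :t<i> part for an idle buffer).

[0] DMA t0→A (5c) ∥ CU idle ⇒ 5c, clock 5
[1] DMA t1→B (9c) ∥ CU A:t0 (5c) ⇒ 9c, clock 14
[2] DMA t2→A (3c) ∥ CU B:t1 (8c) ⇒ 8c, clock 22
[3] DMA t3→B (7c) ∥ CU A:t2 (8c) ⇒ 8c, clock 30
[4] DMA t4→A (5c) ∥ CU B:t3 (8c) ⇒ 8c, clock 38
[5] DMA t5→B (6c) ∥ CU A:t4 (4c) ⇒ 6c, clock 44
[6] DMA t6→A (8c) ∥ CU B:t5 (6c) ⇒ 8c, clock 52
[7] DMA t7→B (7c) ∥ CU A:t6 (7c) ⇒ 7c, clock 59
[8] DMA t8→A (7c) ∥ CU B:t7 (4c) ⇒ 7c, clock 66
[9] DMA idle ∥ CU A:t8 (6c) ⇒ 6c, clock 72

step 3: A=compute:t2 B=load:t3 [compute-bound]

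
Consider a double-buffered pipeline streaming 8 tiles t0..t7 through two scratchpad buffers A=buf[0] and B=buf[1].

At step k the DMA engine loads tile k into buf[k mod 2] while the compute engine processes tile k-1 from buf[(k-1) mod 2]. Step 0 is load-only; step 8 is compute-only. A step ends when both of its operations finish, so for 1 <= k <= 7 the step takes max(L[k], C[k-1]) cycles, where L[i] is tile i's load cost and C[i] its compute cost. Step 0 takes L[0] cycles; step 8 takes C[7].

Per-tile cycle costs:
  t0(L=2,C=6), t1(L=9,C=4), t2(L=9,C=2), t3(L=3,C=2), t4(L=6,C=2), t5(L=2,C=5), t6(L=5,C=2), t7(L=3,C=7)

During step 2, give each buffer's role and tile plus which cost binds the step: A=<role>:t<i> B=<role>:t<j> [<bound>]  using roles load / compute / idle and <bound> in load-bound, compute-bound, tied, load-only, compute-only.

  0. 2=2c; end=2; A:t0 B:-
  1. max(9,6)=9c; end=11; A:t0 B:t1
  2. max(9,4)=9c; end=20; A:t2 B:t1
  3. max(3,2)=3c; end=23; A:t2 B:t3
  4. max(6,2)=6c; end=29; A:t4 B:t3
  5. max(2,2)=2c; end=31; A:t4 B:t5
  6. max(5,5)=5c; end=36; A:t6 B:t5
  7. max(3,2)=3c; end=39; A:t6 B:t7
  8. 7=7c; end=46; A:t6 B:t7

step 2: A=load:t2 B=compute:t1 [load-bound]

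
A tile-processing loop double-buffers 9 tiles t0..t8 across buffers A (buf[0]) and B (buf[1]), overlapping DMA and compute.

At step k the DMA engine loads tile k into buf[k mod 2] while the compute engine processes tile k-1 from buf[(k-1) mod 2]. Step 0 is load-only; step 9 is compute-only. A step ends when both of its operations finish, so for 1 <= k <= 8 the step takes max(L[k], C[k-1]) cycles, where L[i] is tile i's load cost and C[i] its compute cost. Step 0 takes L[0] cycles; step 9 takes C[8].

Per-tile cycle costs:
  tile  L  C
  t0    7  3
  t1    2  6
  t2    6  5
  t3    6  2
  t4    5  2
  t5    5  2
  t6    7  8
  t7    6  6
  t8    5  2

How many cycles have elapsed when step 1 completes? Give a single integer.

step 0: L[0]=7 → dur=7, Σ=7 | A=load:t0 B=idle [load-only]
step 1: L[1]=2 C[0]=3 → dur=3, Σ=10 | A=compute:t0 B=load:t1 [compute-bound]
step 2: L[2]=6 C[1]=6 → dur=6, Σ=16 | A=load:t2 B=compute:t1 [tied]
step 3: L[3]=6 C[2]=5 → dur=6, Σ=22 | A=compute:t2 B=load:t3 [load-bound]
step 4: L[4]=5 C[3]=2 → dur=5, Σ=27 | A=load:t4 B=compute:t3 [load-bound]
step 5: L[5]=5 C[4]=2 → dur=5, Σ=32 | A=compute:t4 B=load:t5 [load-bound]
step 6: L[6]=7 C[5]=2 → dur=7, Σ=39 | A=load:t6 B=compute:t5 [load-bound]
step 7: L[7]=6 C[6]=8 → dur=8, Σ=47 | A=compute:t6 B=load:t7 [compute-bound]
step 8: L[8]=5 C[7]=6 → dur=6, Σ=53 | A=load:t8 B=compute:t7 [compute-bound]
step 9: C[8]=2 → dur=2, Σ=55 | A=compute:t8 B=idle [compute-only]

end_cycle[1] = 10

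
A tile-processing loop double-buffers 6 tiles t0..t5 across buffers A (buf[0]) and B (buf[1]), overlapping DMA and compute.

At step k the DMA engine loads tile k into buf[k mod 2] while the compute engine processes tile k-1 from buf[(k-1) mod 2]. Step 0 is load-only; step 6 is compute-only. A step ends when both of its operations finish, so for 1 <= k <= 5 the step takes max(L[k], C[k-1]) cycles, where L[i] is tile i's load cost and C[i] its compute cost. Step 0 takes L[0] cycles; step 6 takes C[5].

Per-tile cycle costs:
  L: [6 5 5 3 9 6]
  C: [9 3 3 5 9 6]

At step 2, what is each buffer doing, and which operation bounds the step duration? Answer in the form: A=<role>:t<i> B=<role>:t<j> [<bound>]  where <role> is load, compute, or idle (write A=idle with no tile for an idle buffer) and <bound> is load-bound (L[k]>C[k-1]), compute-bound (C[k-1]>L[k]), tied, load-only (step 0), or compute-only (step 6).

step 2: A=load:t2 B=compute:t1 [load-bound]

[0] DMA t0→A (6c) ∥ CU idle ⇒ 6c, clock 6
[1] DMA t1→B (5c) ∥ CU A:t0 (9c) ⇒ 9c, clock 15
[2] DMA t2→A (5c) ∥ CU B:t1 (3c) ⇒ 5c, clock 20
[3] DMA t3→B (3c) ∥ CU A:t2 (3c) ⇒ 3c, clock 23
[4] DMA t4→A (9c) ∥ CU B:t3 (5c) ⇒ 9c, clock 32
[5] DMA t5→B (6c) ∥ CU A:t4 (9c) ⇒ 9c, clock 41
[6] DMA idle ∥ CU B:t5 (6c) ⇒ 6c, clock 47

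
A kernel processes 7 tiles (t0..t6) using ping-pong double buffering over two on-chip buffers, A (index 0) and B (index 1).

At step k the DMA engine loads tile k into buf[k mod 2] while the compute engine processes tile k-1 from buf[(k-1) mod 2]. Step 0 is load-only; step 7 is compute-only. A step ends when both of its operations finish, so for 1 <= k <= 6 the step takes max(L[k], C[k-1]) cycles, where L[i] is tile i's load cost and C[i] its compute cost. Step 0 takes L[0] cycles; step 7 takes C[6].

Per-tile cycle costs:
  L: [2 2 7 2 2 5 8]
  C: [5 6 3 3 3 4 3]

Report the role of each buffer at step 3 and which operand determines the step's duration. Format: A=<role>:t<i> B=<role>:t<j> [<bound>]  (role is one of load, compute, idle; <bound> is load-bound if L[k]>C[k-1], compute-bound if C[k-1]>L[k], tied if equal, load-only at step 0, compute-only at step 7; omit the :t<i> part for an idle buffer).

  0. 2=2c; end=2; A:t0 B:-
  1. max(2,5)=5c; end=7; A:t0 B:t1
  2. max(7,6)=7c; end=14; A:t2 B:t1
  3. max(2,3)=3c; end=17; A:t2 B:t3
  4. max(2,3)=3c; end=20; A:t4 B:t3
  5. max(5,3)=5c; end=25; A:t4 B:t5
  6. max(8,4)=8c; end=33; A:t6 B:t5
  7. 3=3c; end=36; A:t6 B:t5

step 3: A=compute:t2 B=load:t3 [compute-bound]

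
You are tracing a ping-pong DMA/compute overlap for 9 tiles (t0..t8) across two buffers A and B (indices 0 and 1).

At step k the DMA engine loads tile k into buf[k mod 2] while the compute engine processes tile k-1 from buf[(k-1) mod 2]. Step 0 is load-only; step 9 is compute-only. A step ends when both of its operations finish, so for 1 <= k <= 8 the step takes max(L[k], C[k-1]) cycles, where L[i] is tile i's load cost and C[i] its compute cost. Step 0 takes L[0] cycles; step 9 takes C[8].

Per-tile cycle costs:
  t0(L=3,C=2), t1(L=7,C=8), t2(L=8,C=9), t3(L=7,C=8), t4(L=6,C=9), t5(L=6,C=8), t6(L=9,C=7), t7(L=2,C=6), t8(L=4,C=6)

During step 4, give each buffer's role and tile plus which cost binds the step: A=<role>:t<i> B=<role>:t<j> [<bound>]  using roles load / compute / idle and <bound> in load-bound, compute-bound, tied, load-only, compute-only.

k=0 load=t0/3c comp=- wait=3 total=3
k=1 load=t1/7c comp=t0/2c wait=7 total=10
k=2 load=t2/8c comp=t1/8c wait=8 total=18
k=3 load=t3/7c comp=t2/9c wait=9 total=27
k=4 load=t4/6c comp=t3/8c wait=8 total=35
k=5 load=t5/6c comp=t4/9c wait=9 total=44
k=6 load=t6/9c comp=t5/8c wait=9 total=53
k=7 load=t7/2c comp=t6/7c wait=7 total=60
k=8 load=t8/4c comp=t7/6c wait=6 total=66
k=9 load=- comp=t8/6c wait=6 total=72

step 4: A=load:t4 B=compute:t3 [compute-bound]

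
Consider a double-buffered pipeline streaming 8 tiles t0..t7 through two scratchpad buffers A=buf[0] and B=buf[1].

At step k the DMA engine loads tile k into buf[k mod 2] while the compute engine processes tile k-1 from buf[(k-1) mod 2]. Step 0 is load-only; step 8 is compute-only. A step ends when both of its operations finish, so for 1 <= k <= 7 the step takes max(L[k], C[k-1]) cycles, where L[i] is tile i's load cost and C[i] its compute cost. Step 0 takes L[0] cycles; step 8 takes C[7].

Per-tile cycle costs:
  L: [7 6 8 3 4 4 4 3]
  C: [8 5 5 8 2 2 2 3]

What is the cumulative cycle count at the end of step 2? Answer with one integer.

[0] DMA t0→A (7c) ∥ CU idle ⇒ 7c, clock 7
[1] DMA t1→B (6c) ∥ CU A:t0 (8c) ⇒ 8c, clock 15
[2] DMA t2→A (8c) ∥ CU B:t1 (5c) ⇒ 8c, clock 23
[3] DMA t3→B (3c) ∥ CU A:t2 (5c) ⇒ 5c, clock 28
[4] DMA t4→A (4c) ∥ CU B:t3 (8c) ⇒ 8c, clock 36
[5] DMA t5→B (4c) ∥ CU A:t4 (2c) ⇒ 4c, clock 40
[6] DMA t6→A (4c) ∥ CU B:t5 (2c) ⇒ 4c, clock 44
[7] DMA t7→B (3c) ∥ CU A:t6 (2c) ⇒ 3c, clock 47
[8] DMA idle ∥ CU B:t7 (3c) ⇒ 3c, clock 50

end_cycle[2] = 23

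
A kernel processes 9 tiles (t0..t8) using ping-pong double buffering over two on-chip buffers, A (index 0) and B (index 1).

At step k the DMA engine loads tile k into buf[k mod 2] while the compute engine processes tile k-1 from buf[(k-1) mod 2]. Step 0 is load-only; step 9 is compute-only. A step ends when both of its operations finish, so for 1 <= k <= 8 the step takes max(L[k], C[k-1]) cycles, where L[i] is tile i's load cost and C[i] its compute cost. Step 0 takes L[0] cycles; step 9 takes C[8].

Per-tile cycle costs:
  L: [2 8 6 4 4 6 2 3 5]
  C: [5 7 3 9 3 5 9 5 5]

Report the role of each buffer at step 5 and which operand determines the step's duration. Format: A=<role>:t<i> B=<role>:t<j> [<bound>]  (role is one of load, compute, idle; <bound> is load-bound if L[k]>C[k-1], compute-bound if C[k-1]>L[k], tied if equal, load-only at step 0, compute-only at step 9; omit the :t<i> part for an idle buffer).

step 5: A=compute:t4 B=load:t5 [load-bound]

k=0 load=t0/2c comp=- wait=2 total=2
k=1 load=t1/8c comp=t0/5c wait=8 total=10
k=2 load=t2/6c comp=t1/7c wait=7 total=17
k=3 load=t3/4c comp=t2/3c wait=4 total=21
k=4 load=t4/4c comp=t3/9c wait=9 total=30
k=5 load=t5/6c comp=t4/3c wait=6 total=36
k=6 load=t6/2c comp=t5/5c wait=5 total=41
k=7 load=t7/3c comp=t6/9c wait=9 total=50
k=8 load=t8/5c comp=t7/5c wait=5 total=55
k=9 load=- comp=t8/5c wait=5 total=60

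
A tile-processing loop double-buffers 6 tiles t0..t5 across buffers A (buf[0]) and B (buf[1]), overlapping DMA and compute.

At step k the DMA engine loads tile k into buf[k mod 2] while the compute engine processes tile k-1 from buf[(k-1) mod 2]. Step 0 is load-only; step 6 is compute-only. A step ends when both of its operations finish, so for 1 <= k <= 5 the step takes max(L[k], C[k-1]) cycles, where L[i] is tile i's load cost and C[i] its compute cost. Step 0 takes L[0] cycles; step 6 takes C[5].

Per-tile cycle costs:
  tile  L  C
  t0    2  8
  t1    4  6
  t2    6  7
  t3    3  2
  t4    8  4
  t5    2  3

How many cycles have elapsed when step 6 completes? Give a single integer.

k=0 load=t0/2c comp=- wait=2 total=2
k=1 load=t1/4c comp=t0/8c wait=8 total=10
k=2 load=t2/6c comp=t1/6c wait=6 total=16
k=3 load=t3/3c comp=t2/7c wait=7 total=23
k=4 load=t4/8c comp=t3/2c wait=8 total=31
k=5 load=t5/2c comp=t4/4c wait=4 total=35
k=6 load=- comp=t5/3c wait=3 total=38

end_cycle[6] = 38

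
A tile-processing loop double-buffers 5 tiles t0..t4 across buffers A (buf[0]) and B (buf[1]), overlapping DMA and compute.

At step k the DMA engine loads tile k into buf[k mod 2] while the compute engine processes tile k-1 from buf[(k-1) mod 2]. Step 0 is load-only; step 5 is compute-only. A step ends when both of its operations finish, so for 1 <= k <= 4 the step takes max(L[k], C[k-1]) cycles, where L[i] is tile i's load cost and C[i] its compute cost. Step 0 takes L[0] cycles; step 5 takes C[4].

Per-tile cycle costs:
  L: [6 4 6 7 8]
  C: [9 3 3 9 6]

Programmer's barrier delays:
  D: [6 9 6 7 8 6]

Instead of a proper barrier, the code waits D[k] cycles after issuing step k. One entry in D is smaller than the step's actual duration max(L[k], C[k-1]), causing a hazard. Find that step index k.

hazard at step 4

step 0: need L[0]=6 = 6; D[0]=6 ok
step 1: need max(L[1]=4,C[0]=9) = 9; D[1]=9 ok
step 2: need max(L[2]=6,C[1]=3) = 6; D[2]=6 ok
step 3: need max(L[3]=7,C[2]=3) = 7; D[3]=7 ok
step 4: need max(L[4]=8,C[3]=9) = 9; D[4]=8 SHORT
step 5: need C[4]=6 = 6; D[5]=6 ok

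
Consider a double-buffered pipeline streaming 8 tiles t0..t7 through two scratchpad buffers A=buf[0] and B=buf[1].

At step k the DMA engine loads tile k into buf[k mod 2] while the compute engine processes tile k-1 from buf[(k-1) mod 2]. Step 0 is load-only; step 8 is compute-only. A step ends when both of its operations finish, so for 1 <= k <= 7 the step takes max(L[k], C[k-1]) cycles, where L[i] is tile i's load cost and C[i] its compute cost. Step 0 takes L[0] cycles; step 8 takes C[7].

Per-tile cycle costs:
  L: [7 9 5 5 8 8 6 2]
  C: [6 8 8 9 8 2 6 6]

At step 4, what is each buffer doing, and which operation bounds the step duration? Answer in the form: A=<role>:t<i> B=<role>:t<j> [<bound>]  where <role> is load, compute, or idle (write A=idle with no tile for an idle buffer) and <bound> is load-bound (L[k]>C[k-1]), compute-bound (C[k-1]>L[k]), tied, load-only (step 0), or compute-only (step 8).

k=0 load=t0/7c comp=- wait=7 total=7
k=1 load=t1/9c comp=t0/6c wait=9 total=16
k=2 load=t2/5c comp=t1/8c wait=8 total=24
k=3 load=t3/5c comp=t2/8c wait=8 total=32
k=4 load=t4/8c comp=t3/9c wait=9 total=41
k=5 load=t5/8c comp=t4/8c wait=8 total=49
k=6 load=t6/6c comp=t5/2c wait=6 total=55
k=7 load=t7/2c comp=t6/6c wait=6 total=61
k=8 load=- comp=t7/6c wait=6 total=67

step 4: A=load:t4 B=compute:t3 [compute-bound]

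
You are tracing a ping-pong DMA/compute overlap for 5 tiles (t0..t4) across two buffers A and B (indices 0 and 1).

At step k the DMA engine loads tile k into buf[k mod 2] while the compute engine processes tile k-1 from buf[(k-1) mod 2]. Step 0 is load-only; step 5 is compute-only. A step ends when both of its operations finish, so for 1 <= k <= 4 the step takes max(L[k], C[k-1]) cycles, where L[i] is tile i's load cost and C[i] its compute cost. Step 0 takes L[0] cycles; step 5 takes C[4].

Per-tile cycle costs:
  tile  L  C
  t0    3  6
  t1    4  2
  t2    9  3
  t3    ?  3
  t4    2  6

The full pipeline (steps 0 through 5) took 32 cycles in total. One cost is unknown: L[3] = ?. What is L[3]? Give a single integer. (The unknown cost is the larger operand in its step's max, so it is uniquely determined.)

L[3] = 5

step 0 → dur = L[0]=3 = 3
step 1 → dur = max(L[1]=4, C[0]=6) = 6
step 2 → dur = max(L[2]=9, C[1]=2) = 9
step 3 → dur = max(L[3]=?, C[2]=3) = L[3]  (unknown; binding)
step 4 → dur = max(L[4]=2, C[3]=3) = 3
step 5 → dur = C[4]=6 = 6
sum of known step durations = 27
dur[3] = total - known = 32 - 27 = 5
L[3] is the binding max in step 3, so L[3] = dur[3] = 5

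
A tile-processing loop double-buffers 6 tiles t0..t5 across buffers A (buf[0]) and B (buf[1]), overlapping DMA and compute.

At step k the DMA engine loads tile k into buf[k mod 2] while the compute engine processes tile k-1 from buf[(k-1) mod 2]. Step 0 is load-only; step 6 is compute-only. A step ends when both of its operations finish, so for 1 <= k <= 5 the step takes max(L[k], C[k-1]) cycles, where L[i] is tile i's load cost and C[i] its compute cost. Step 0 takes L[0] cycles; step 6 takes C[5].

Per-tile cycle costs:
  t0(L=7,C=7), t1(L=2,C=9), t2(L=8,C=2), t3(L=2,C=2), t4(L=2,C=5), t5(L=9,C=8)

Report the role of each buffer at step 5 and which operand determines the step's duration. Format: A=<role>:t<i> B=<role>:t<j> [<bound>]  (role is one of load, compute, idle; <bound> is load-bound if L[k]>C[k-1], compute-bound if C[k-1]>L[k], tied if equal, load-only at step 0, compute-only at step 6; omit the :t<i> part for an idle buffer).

step 5: A=compute:t4 B=load:t5 [load-bound]

  0. 7=7c; end=7; A:t0 B:-
  1. max(2,7)=7c; end=14; A:t0 B:t1
  2. max(8,9)=9c; end=23; A:t2 B:t1
  3. max(2,2)=2c; end=25; A:t2 B:t3
  4. max(2,2)=2c; end=27; A:t4 B:t3
  5. max(9,5)=9c; end=36; A:t4 B:t5
  6. 8=8c; end=44; A:t4 B:t5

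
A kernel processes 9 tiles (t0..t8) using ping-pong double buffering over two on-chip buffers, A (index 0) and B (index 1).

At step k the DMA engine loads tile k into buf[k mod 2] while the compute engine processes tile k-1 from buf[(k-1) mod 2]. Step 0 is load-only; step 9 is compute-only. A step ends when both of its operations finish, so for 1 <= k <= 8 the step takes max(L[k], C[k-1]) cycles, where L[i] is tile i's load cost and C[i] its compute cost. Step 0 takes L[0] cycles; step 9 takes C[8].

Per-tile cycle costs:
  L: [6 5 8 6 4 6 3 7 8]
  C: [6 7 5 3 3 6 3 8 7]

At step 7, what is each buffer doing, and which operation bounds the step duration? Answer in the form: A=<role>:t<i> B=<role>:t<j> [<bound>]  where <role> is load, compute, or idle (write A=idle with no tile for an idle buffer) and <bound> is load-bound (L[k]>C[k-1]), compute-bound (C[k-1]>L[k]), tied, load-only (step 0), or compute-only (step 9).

step 7: A=compute:t6 B=load:t7 [load-bound]

[0] DMA t0→A (6c) ∥ CU idle ⇒ 6c, clock 6
[1] DMA t1→B (5c) ∥ CU A:t0 (6c) ⇒ 6c, clock 12
[2] DMA t2→A (8c) ∥ CU B:t1 (7c) ⇒ 8c, clock 20
[3] DMA t3→B (6c) ∥ CU A:t2 (5c) ⇒ 6c, clock 26
[4] DMA t4→A (4c) ∥ CU B:t3 (3c) ⇒ 4c, clock 30
[5] DMA t5→B (6c) ∥ CU A:t4 (3c) ⇒ 6c, clock 36
[6] DMA t6→A (3c) ∥ CU B:t5 (6c) ⇒ 6c, clock 42
[7] DMA t7→B (7c) ∥ CU A:t6 (3c) ⇒ 7c, clock 49
[8] DMA t8→A (8c) ∥ CU B:t7 (8c) ⇒ 8c, clock 57
[9] DMA idle ∥ CU A:t8 (7c) ⇒ 7c, clock 64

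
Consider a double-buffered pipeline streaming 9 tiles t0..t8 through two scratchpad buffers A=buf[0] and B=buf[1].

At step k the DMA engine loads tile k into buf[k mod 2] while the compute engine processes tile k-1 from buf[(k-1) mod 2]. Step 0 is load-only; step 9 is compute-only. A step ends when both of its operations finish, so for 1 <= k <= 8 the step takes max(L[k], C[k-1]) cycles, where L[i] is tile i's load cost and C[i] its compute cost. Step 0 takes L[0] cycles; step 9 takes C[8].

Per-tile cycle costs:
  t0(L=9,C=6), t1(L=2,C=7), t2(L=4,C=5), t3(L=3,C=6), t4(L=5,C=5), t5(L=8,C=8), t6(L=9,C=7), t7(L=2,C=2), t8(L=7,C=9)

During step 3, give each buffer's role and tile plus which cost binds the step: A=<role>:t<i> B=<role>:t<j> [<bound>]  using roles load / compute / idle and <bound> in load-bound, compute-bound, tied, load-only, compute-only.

[0] DMA t0→A (9c) ∥ CU idle ⇒ 9c, clock 9
[1] DMA t1→B (2c) ∥ CU A:t0 (6c) ⇒ 6c, clock 15
[2] DMA t2→A (4c) ∥ CU B:t1 (7c) ⇒ 7c, clock 22
[3] DMA t3→B (3c) ∥ CU A:t2 (5c) ⇒ 5c, clock 27
[4] DMA t4→A (5c) ∥ CU B:t3 (6c) ⇒ 6c, clock 33
[5] DMA t5→B (8c) ∥ CU A:t4 (5c) ⇒ 8c, clock 41
[6] DMA t6→A (9c) ∥ CU B:t5 (8c) ⇒ 9c, clock 50
[7] DMA t7→B (2c) ∥ CU A:t6 (7c) ⇒ 7c, clock 57
[8] DMA t8→A (7c) ∥ CU B:t7 (2c) ⇒ 7c, clock 64
[9] DMA idle ∥ CU A:t8 (9c) ⇒ 9c, clock 73

step 3: A=compute:t2 B=load:t3 [compute-bound]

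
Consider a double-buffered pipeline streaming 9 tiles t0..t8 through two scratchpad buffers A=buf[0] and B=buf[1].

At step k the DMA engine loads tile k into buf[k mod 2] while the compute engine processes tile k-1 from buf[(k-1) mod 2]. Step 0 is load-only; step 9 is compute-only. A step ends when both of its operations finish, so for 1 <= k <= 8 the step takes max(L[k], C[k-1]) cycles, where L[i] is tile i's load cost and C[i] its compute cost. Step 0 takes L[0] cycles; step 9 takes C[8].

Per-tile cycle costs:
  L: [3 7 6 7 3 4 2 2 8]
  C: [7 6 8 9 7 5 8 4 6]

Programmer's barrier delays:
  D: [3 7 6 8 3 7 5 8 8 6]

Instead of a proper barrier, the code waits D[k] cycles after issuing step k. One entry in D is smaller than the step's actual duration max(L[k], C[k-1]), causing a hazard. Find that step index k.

[0] required=L[0]=3=3 vs D=3 ok
[1] required=max(L[1]=7,C[0]=7)=7 vs D=7 ok
[2] required=max(L[2]=6,C[1]=6)=6 vs D=6 ok
[3] required=max(L[3]=7,C[2]=8)=8 vs D=8 ok
[4] required=max(L[4]=3,C[3]=9)=9 vs D=3 SHORT
[5] required=max(L[5]=4,C[4]=7)=7 vs D=7 ok
[6] required=max(L[6]=2,C[5]=5)=5 vs D=5 ok
[7] required=max(L[7]=2,C[6]=8)=8 vs D=8 ok
[8] required=max(L[8]=8,C[7]=4)=8 vs D=8 ok
[9] required=C[8]=6=6 vs D=6 ok

hazard at step 4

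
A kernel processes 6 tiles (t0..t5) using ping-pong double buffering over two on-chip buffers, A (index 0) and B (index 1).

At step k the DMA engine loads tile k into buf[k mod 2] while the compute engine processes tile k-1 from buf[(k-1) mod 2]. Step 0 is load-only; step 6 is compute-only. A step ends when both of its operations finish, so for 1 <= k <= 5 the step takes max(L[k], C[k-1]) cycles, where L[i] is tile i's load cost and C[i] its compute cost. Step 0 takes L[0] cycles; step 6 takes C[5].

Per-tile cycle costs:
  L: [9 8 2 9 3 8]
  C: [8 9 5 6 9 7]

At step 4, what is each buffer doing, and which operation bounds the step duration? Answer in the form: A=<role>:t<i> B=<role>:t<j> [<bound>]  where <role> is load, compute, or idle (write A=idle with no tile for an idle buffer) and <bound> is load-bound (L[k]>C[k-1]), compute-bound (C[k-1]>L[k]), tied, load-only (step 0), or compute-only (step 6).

k=0 load=t0/9c comp=- wait=9 total=9
k=1 load=t1/8c comp=t0/8c wait=8 total=17
k=2 load=t2/2c comp=t1/9c wait=9 total=26
k=3 load=t3/9c comp=t2/5c wait=9 total=35
k=4 load=t4/3c comp=t3/6c wait=6 total=41
k=5 load=t5/8c comp=t4/9c wait=9 total=50
k=6 load=- comp=t5/7c wait=7 total=57

step 4: A=load:t4 B=compute:t3 [compute-bound]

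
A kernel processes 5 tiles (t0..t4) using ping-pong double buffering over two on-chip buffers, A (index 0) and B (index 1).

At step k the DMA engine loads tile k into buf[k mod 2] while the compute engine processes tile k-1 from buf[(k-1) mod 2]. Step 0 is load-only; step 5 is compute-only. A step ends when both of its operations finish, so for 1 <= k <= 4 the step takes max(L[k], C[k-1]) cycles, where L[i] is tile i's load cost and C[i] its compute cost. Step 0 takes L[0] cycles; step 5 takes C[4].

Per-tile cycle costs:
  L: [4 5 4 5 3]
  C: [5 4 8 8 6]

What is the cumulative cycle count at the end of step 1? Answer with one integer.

[0] DMA t0→A (4c) ∥ CU idle ⇒ 4c, clock 4
[1] DMA t1→B (5c) ∥ CU A:t0 (5c) ⇒ 5c, clock 9
[2] DMA t2→A (4c) ∥ CU B:t1 (4c) ⇒ 4c, clock 13
[3] DMA t3→B (5c) ∥ CU A:t2 (8c) ⇒ 8c, clock 21
[4] DMA t4→A (3c) ∥ CU B:t3 (8c) ⇒ 8c, clock 29
[5] DMA idle ∥ CU A:t4 (6c) ⇒ 6c, clock 35

end_cycle[1] = 9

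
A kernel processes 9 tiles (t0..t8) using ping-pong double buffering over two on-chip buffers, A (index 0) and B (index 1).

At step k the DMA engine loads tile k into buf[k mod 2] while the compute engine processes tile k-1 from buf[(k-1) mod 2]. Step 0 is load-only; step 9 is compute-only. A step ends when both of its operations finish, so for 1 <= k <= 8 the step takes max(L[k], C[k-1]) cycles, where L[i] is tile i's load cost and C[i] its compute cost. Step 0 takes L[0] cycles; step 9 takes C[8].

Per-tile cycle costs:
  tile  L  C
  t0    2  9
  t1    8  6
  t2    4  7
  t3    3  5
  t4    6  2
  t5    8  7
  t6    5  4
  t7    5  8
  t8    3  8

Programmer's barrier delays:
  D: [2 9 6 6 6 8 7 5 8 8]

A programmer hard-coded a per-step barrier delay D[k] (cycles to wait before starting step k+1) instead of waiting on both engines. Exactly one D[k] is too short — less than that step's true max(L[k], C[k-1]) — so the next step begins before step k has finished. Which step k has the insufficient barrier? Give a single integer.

hazard at step 3

step 0: need L[0]=2 = 2; D[0]=2 ok
step 1: need max(L[1]=8,C[0]=9) = 9; D[1]=9 ok
step 2: need max(L[2]=4,C[1]=6) = 6; D[2]=6 ok
step 3: need max(L[3]=3,C[2]=7) = 7; D[3]=6 SHORT
step 4: need max(L[4]=6,C[3]=5) = 6; D[4]=6 ok
step 5: need max(L[5]=8,C[4]=2) = 8; D[5]=8 ok
step 6: need max(L[6]=5,C[5]=7) = 7; D[6]=7 ok
step 7: need max(L[7]=5,C[6]=4) = 5; D[7]=5 ok
step 8: need max(L[8]=3,C[7]=8) = 8; D[8]=8 ok
step 9: need C[8]=8 = 8; D[9]=8 ok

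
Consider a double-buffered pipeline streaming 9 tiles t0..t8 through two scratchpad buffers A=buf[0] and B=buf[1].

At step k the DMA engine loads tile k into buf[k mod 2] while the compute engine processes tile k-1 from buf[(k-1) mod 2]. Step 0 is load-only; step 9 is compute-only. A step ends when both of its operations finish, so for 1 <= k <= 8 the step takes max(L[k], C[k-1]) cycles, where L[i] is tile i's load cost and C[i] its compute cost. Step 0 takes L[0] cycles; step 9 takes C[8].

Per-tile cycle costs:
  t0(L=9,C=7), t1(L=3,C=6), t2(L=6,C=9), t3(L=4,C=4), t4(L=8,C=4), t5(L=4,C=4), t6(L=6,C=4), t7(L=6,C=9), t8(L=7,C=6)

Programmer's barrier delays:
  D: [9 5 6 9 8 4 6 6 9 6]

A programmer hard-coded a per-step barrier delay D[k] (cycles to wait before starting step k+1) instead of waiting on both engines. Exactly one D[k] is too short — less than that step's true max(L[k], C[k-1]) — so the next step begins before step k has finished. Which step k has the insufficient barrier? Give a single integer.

hazard at step 1

step 0: need L[0]=9 = 9; D[0]=9 ok
step 1: need max(L[1]=3,C[0]=7) = 7; D[1]=5 SHORT
step 2: need max(L[2]=6,C[1]=6) = 6; D[2]=6 ok
step 3: need max(L[3]=4,C[2]=9) = 9; D[3]=9 ok
step 4: need max(L[4]=8,C[3]=4) = 8; D[4]=8 ok
step 5: need max(L[5]=4,C[4]=4) = 4; D[5]=4 ok
step 6: need max(L[6]=6,C[5]=4) = 6; D[6]=6 ok
step 7: need max(L[7]=6,C[6]=4) = 6; D[7]=6 ok
step 8: need max(L[8]=7,C[7]=9) = 9; D[8]=9 ok
step 9: need C[8]=6 = 6; D[9]=6 ok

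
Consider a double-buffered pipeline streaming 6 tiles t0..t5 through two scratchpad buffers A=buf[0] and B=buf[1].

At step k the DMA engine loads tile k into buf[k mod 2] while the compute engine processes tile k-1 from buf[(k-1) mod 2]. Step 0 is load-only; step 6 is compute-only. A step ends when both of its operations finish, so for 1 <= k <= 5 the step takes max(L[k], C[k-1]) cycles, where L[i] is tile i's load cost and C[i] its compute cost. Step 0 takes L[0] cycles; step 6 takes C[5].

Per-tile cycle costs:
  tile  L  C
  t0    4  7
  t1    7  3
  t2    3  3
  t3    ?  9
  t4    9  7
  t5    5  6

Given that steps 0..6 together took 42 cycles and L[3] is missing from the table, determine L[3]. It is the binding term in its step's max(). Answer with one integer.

L[3] = 6

step 0 | dur = L[0]=4 = 4
step 1 | dur = max(L[1]=7, C[0]=7) = 7
step 2 | dur = max(L[2]=3, C[1]=3) = 3
step 3 | dur = max(L[3]=?, C[2]=3) = L[3]  (unknown; binding)
step 4 | dur = max(L[4]=9, C[3]=9) = 9
step 5 | dur = max(L[5]=5, C[4]=7) = 7
step 6 | dur = C[5]=6 = 6
sum of known step durations = 36
dur[3] = total - known = 42 - 36 = 6
L[3] is the binding max in step 3, so L[3] = dur[3] = 6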